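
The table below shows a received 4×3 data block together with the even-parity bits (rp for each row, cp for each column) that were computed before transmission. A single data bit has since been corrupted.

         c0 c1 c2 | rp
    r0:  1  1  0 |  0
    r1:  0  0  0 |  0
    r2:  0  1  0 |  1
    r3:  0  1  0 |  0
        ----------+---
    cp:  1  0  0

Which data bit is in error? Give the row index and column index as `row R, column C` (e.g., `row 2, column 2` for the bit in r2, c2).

row 3, column 1

Recompute each row's even parity and compare to rp:
  r0: data parity 0, sent rp 0 → ok
  r1: data parity 0, sent rp 0 → ok
  r2: data parity 1, sent rp 1 → ok
  r3: data parity 1, sent rp 0 → mismatch
Recompute each column's even parity and compare to cp:
  c0: data parity 1, sent cp 1 → ok
  c1: data parity 1, sent cp 0 → mismatch
  c2: data parity 0, sent cp 0 → ok
Exactly one row (r3) and one column (c1) fail → the flipped bit is at their intersection.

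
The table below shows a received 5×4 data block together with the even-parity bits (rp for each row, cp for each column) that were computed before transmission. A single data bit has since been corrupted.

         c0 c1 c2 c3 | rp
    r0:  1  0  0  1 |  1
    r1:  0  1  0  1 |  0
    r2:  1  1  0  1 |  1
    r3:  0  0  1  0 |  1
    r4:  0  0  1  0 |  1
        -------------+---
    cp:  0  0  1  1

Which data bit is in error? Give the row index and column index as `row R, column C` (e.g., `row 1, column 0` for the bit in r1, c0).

row 0, column 2

Recompute each row's even parity and compare to rp:
  r0: data parity 0, sent rp 1 → mismatch
  r1: data parity 0, sent rp 0 → ok
  r2: data parity 1, sent rp 1 → ok
  r3: data parity 1, sent rp 1 → ok
  r4: data parity 1, sent rp 1 → ok
Recompute each column's even parity and compare to cp:
  c0: data parity 0, sent cp 0 → ok
  c1: data parity 0, sent cp 0 → ok
  c2: data parity 0, sent cp 1 → mismatch
  c3: data parity 1, sent cp 1 → ok
Exactly one row (r0) and one column (c2) fail → the flipped bit is at their intersection.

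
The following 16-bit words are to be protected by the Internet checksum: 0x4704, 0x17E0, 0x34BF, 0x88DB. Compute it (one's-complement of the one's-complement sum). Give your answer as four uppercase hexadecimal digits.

E380

One's-complement addition (fold any carry out of bit 15 back into bit 0):
  0x4704 + 0x17E0 = 0x05EE4
  0x5EE4 + 0x34BF = 0x093A3
  0x93A3 + 0x88DB = 0x11C7E → wrap carry → 0x1C7F
One's-complement sum = 0x1C7F.
Checksum = ~0x1C7F & 0xFFFF = 0xE380.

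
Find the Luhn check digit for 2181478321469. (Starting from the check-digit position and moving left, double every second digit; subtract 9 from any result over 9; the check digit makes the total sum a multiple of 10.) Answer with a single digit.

Partial digits right→left: 9 6 4 1 2 3 8 7 4 1 8 1 2
Double every second digit counting from the check-digit position (so the 1st, 3rd, 5th, ... of the partial from the right).
  doubled (with −9 where >9): 9 8 4 7 8 7 4 → sum 47
  kept as-is: 6 1 3 7 1 1 → sum 19
Total = 47 + 19 = 66.
Check digit = (10 − (66 mod 10)) mod 10 = 4.

4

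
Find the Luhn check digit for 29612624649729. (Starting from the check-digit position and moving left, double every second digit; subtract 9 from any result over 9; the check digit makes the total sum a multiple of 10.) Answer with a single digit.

Partial digits right→left: 9 2 7 9 4 6 4 2 6 2 1 6 9 2
Double every second digit counting from the check-digit position (so the 1st, 3rd, 5th, ... of the partial from the right).
  doubled (with −9 where >9): 9 5 8 8 3 2 9 → sum 44
  kept as-is: 2 9 6 2 2 6 2 → sum 29
Total = 44 + 29 = 73.
Check digit = (10 − (73 mod 10)) mod 10 = 7.

7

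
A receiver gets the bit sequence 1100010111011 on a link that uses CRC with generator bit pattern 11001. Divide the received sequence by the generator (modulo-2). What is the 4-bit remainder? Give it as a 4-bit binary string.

Modulo-2 division of 1100010111011 by 11001:
  pos 0: 11000 XOR 11001 = 00001
  pos 4: 11011 XOR 11001 = 00010
  pos 7: 10101 XOR 11001 = 01100
  pos 8: 11001 XOR 11001 = 00000
Remainder = 0000 (zero — the frame passes the CRC check).

0000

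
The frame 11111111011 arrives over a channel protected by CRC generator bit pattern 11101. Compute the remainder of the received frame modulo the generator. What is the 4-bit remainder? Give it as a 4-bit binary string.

0000

Modulo-2 division of 11111111011 by 11101:
  pos 0: 11111 XOR 11101 = 00010
  pos 3: 10111 XOR 11101 = 01010
  pos 4: 10100 XOR 11101 = 01001
  pos 5: 10011 XOR 11101 = 01110
  pos 6: 11101 XOR 11101 = 00000
Remainder = 0000 (zero — the frame passes the CRC check).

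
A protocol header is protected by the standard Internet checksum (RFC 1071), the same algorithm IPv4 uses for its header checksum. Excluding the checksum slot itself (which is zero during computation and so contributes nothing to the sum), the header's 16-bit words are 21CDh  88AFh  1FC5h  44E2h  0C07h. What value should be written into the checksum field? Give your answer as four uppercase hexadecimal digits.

One's-complement addition (fold any carry out of bit 15 back into bit 0):
  0x21CD + 0x88AF = 0x0AA7C
  0xAA7C + 0x1FC5 = 0x0CA41
  0xCA41 + 0x44E2 = 0x10F23 → wrap carry → 0x0F24
  0x0F24 + 0x0C07 = 0x01B2B
One's-complement sum = 0x1B2B.
Checksum = ~0x1B2B & 0xFFFF = 0xE4D4.

E4D4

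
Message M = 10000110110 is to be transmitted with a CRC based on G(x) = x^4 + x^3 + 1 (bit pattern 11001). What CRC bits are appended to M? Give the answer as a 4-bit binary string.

0011

Append 4 zeros: 100001101100000. Divide by 11001 (XOR where the leading bit is 1):
  pos 0: 10000 XOR 11001 = 01001
  pos 1: 10011 XOR 11001 = 01010
  pos 2: 10101 XOR 11001 = 01100
  pos 3: 11000 XOR 11001 = 00001
  pos 7: 11100 XOR 11001 = 00101
  pos 9: 10100 XOR 11001 = 01101
  pos 10: 11010 XOR 11001 = 00011
Remainder (last 4 bits) = 0011. This is the CRC / FCS.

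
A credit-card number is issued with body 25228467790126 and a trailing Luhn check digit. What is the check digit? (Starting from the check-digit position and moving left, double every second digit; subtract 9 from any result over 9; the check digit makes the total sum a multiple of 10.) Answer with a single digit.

Partial digits right→left: 6 2 1 0 9 7 7 6 4 8 2 2 5 2
Double every second digit counting from the check-digit position (so the 1st, 3rd, 5th, ... of the partial from the right).
  doubled (with −9 where >9): 3 2 9 5 8 4 1 → sum 32
  kept as-is: 2 0 7 6 8 2 2 → sum 27
Total = 32 + 27 = 59.
Check digit = (10 − (59 mod 10)) mod 10 = 1.

1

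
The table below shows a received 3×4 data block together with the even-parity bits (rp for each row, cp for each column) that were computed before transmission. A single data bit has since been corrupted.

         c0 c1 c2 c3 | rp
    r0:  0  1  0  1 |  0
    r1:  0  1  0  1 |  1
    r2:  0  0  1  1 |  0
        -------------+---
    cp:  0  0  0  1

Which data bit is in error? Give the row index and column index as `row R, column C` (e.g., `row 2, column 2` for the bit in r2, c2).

row 1, column 2

Recompute each row's even parity and compare to rp:
  r0: data parity 0, sent rp 0 → ok
  r1: data parity 0, sent rp 1 → mismatch
  r2: data parity 0, sent rp 0 → ok
Recompute each column's even parity and compare to cp:
  c0: data parity 0, sent cp 0 → ok
  c1: data parity 0, sent cp 0 → ok
  c2: data parity 1, sent cp 0 → mismatch
  c3: data parity 1, sent cp 1 → ok
Exactly one row (r1) and one column (c2) fail → the flipped bit is at their intersection.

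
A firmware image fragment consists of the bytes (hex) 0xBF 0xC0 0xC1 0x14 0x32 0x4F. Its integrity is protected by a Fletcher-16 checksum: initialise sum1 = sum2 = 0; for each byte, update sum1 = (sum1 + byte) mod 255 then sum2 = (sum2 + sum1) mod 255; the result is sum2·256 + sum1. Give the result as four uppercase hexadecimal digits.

39D7

Running sums (mod 255):
  after byte 0 (0xBF): sum1=191, sum2=191
  after byte 1 (0xC0): sum1=128, sum2=64
  after byte 2 (0xC1): sum1=66, sum2=130
  after byte 3 (0x14): sum1=86, sum2=216
  after byte 4 (0x32): sum1=136, sum2=97
  after byte 5 (0x4F): sum1=215, sum2=57
Checksum = sum2·256 + sum1 = 57·256 + 215 = 14807 = 0x39D7.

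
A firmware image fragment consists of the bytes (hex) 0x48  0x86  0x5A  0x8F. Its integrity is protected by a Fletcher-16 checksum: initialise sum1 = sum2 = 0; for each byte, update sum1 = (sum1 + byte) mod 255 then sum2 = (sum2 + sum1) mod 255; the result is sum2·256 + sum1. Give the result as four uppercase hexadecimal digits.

F8B8

Running sums (mod 255):
  after byte 0 (0x48): sum1=72, sum2=72
  after byte 1 (0x86): sum1=206, sum2=23
  after byte 2 (0x5A): sum1=41, sum2=64
  after byte 3 (0x8F): sum1=184, sum2=248
Checksum = sum2·256 + sum1 = 248·256 + 184 = 63672 = 0xF8B8.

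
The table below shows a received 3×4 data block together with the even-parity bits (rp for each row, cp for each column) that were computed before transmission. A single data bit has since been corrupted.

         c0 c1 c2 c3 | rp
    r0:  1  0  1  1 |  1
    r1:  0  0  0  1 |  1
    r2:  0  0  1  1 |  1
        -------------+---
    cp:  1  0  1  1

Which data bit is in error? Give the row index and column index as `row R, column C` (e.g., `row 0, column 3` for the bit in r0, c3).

row 2, column 2

Recompute each row's even parity and compare to rp:
  r0: data parity 1, sent rp 1 → ok
  r1: data parity 1, sent rp 1 → ok
  r2: data parity 0, sent rp 1 → mismatch
Recompute each column's even parity and compare to cp:
  c0: data parity 1, sent cp 1 → ok
  c1: data parity 0, sent cp 0 → ok
  c2: data parity 0, sent cp 1 → mismatch
  c3: data parity 1, sent cp 1 → ok
Exactly one row (r2) and one column (c2) fail → the flipped bit is at their intersection.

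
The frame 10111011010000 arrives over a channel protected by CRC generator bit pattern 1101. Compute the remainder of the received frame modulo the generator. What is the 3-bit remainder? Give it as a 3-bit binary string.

Modulo-2 division of 10111011010000 by 1101:
  pos 0: 1011 XOR 1101 = 0110
  pos 1: 1101 XOR 1101 = 0000
  pos 6: 1101 XOR 1101 = 0000
Remainder = 000 (zero — the frame passes the CRC check).

000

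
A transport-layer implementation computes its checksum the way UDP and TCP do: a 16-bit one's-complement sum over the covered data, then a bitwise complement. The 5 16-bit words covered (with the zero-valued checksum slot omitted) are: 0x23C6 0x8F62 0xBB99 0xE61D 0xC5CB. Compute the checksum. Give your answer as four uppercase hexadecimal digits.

One's-complement addition (fold any carry out of bit 15 back into bit 0):
  0x23C6 + 0x8F62 = 0x0B328
  0xB328 + 0xBB99 = 0x16EC1 → wrap carry → 0x6EC2
  0x6EC2 + 0xE61D = 0x154DF → wrap carry → 0x54E0
  0x54E0 + 0xC5CB = 0x11AAB → wrap carry → 0x1AAC
One's-complement sum = 0x1AAC.
Checksum = ~0x1AAC & 0xFFFF = 0xE553.

E553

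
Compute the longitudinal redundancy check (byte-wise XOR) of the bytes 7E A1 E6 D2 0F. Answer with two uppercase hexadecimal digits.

E4

XOR the bytes together:
  start with 0x7E
  0x7E ⊕ 0xA1 = 0xDF
  0xDF ⊕ 0xE6 = 0x39
  0x39 ⊕ 0xD2 = 0xEB
  0xEB ⊕ 0x0F = 0xE4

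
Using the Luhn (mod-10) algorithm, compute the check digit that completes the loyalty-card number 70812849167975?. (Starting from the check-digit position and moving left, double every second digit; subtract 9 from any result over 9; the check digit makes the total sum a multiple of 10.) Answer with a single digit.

3

Partial digits right→left: 5 7 9 7 6 1 9 4 8 2 1 8 0 7
Double every second digit counting from the check-digit position (so the 1st, 3rd, 5th, ... of the partial from the right).
  doubled (with −9 where >9): 1 9 3 9 7 2 0 → sum 31
  kept as-is: 7 7 1 4 2 8 7 → sum 36
Total = 31 + 36 = 67.
Check digit = (10 − (67 mod 10)) mod 10 = 3.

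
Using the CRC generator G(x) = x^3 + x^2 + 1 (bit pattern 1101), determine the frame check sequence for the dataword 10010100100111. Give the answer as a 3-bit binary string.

Append 3 zeros: 10010100100111000. Divide by 1101 (XOR where the leading bit is 1):
  pos 0: 1001 XOR 1101 = 0100
  pos 1: 1000 XOR 1101 = 0101
  pos 2: 1011 XOR 1101 = 0110
  pos 3: 1100 XOR 1101 = 0001
  pos 6: 1010 XOR 1101 = 0111
  pos 7: 1110 XOR 1101 = 0011
  pos 9: 1111 XOR 1101 = 0010
  pos 11: 1010 XOR 1101 = 0111
  pos 12: 1110 XOR 1101 = 0011
Remainder (last 3 bits) = 110. This is the CRC / FCS.

110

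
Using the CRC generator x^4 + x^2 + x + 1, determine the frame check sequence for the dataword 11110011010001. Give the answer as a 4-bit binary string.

Append 4 zeros: 111100110100010000. Divide by 10111 (XOR where the leading bit is 1):
  pos 0: 11110 XOR 10111 = 01001
  pos 1: 10010 XOR 10111 = 00101
  pos 3: 10111 XOR 10111 = 00000
  pos 9: 10001 XOR 10111 = 00110
  pos 11: 11000 XOR 10111 = 01111
  pos 12: 11110 XOR 10111 = 01001
  pos 13: 10010 XOR 10111 = 00101
Remainder (last 4 bits) = 0101. This is the CRC / FCS.

0101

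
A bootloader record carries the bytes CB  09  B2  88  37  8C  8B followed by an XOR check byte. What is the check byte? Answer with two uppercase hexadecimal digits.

XOR the bytes together:
  start with 0xCB
  0xCB ⊕ 0x09 = 0xC2
  0xC2 ⊕ 0xB2 = 0x70
  0x70 ⊕ 0x88 = 0xF8
  0xF8 ⊕ 0x37 = 0xCF
  0xCF ⊕ 0x8C = 0x43
  0x43 ⊕ 0x8B = 0xC8

C8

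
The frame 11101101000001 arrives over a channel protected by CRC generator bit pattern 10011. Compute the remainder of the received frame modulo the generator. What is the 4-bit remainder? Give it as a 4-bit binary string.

1110

Modulo-2 division of 11101101000001 by 10011:
  pos 0: 11101 XOR 10011 = 01110
  pos 1: 11101 XOR 10011 = 01110
  pos 2: 11100 XOR 10011 = 01111
  pos 3: 11111 XOR 10011 = 01100
  pos 4: 11000 XOR 10011 = 01011
  pos 5: 10110 XOR 10011 = 00101
  pos 7: 10100 XOR 10011 = 00111
  pos 9: 11101 XOR 10011 = 01110
Remainder = 1110 (nonzero — an error is detected).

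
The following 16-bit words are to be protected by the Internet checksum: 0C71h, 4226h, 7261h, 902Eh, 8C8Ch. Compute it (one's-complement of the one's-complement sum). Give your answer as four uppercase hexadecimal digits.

224C

One's-complement addition (fold any carry out of bit 15 back into bit 0):
  0x0C71 + 0x4226 = 0x04E97
  0x4E97 + 0x7261 = 0x0C0F8
  0xC0F8 + 0x902E = 0x15126 → wrap carry → 0x5127
  0x5127 + 0x8C8C = 0x0DDB3
One's-complement sum = 0xDDB3.
Checksum = ~0xDDB3 & 0xFFFF = 0x224C.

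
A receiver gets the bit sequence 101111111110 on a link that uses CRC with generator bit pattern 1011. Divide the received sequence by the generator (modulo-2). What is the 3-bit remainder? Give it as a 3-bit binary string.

000

Modulo-2 division of 101111111110 by 1011:
  pos 0: 1011 XOR 1011 = 0000
  pos 4: 1111 XOR 1011 = 0100
  pos 5: 1001 XOR 1011 = 0010
  pos 7: 1011 XOR 1011 = 0000
Remainder = 000 (zero — the frame passes the CRC check).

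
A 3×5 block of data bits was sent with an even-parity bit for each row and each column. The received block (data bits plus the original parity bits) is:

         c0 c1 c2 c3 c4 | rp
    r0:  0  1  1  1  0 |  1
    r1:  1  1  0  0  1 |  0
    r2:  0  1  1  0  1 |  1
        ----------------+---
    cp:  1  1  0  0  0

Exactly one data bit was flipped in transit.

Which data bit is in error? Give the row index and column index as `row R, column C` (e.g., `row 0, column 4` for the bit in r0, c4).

Recompute each row's even parity and compare to rp:
  r0: data parity 1, sent rp 1 → ok
  r1: data parity 1, sent rp 0 → mismatch
  r2: data parity 1, sent rp 1 → ok
Recompute each column's even parity and compare to cp:
  c0: data parity 1, sent cp 1 → ok
  c1: data parity 1, sent cp 1 → ok
  c2: data parity 0, sent cp 0 → ok
  c3: data parity 1, sent cp 0 → mismatch
  c4: data parity 0, sent cp 0 → ok
Exactly one row (r1) and one column (c3) fail → the flipped bit is at their intersection.

row 1, column 3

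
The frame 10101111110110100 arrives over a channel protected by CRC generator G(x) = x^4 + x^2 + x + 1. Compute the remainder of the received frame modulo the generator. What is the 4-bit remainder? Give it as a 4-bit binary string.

Modulo-2 division of 10101111110110100 by 10111:
  pos 0: 10101 XOR 10111 = 00010
  pos 3: 10111 XOR 10111 = 00000
  pos 8: 11011 XOR 10111 = 01100
  pos 9: 11000 XOR 10111 = 01111
  pos 10: 11111 XOR 10111 = 01000
  pos 11: 10000 XOR 10111 = 00111
Remainder = 1110 (nonzero — an error is detected).

1110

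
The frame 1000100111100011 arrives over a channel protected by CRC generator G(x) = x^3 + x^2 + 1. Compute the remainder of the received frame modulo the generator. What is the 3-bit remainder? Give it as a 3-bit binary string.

000

Modulo-2 division of 1000100111100011 by 1101:
  pos 0: 1000 XOR 1101 = 0101
  pos 1: 1011 XOR 1101 = 0110
  pos 2: 1100 XOR 1101 = 0001
  pos 5: 1011 XOR 1101 = 0110
  pos 6: 1101 XOR 1101 = 0000
  pos 10: 1000 XOR 1101 = 0101
  pos 11: 1011 XOR 1101 = 0110
  pos 12: 1101 XOR 1101 = 0000
Remainder = 000 (zero — the frame passes the CRC check).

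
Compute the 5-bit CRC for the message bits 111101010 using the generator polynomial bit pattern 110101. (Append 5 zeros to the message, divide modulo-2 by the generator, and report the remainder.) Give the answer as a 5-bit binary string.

10001

Append 5 zeros: 11110101000000. Divide by 110101 (XOR where the leading bit is 1):
  pos 0: 111101 XOR 110101 = 001000
  pos 2: 100001 XOR 110101 = 010100
  pos 3: 101000 XOR 110101 = 011101
  pos 4: 111010 XOR 110101 = 001111
  pos 6: 111100 XOR 110101 = 001001
  pos 8: 100100 XOR 110101 = 010001
Remainder (last 5 bits) = 10001. This is the CRC / FCS.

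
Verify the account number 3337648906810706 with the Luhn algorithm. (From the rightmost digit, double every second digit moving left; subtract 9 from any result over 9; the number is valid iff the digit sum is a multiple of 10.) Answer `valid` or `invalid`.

invalid

From the right, keep odd positions and double even positions (subtract 9 from any doubled value over 9):
  doubled (positions 2,4,...): 0 0 7 0 7 3 6 6 → sum 29
  kept (positions 1,3,...): 6 7 1 6 9 4 7 3 → sum 43
Total = 72.
72 mod 10 = 2, so the number is invalid.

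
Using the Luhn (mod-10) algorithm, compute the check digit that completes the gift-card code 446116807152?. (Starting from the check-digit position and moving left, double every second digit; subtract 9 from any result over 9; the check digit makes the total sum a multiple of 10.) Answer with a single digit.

0

Partial digits right→left: 2 5 1 7 0 8 6 1 1 6 4 4
Double every second digit counting from the check-digit position (so the 1st, 3rd, 5th, ... of the partial from the right).
  doubled (with −9 where >9): 4 2 0 3 2 8 → sum 19
  kept as-is: 5 7 8 1 6 4 → sum 31
Total = 19 + 31 = 50.
Check digit = (10 − (50 mod 10)) mod 10 = 0.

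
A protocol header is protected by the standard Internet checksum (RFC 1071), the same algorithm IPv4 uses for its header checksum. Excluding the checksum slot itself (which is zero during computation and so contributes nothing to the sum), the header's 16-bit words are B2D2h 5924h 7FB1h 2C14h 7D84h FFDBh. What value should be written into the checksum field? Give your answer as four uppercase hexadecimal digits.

CAE2

One's-complement addition (fold any carry out of bit 15 back into bit 0):
  0xB2D2 + 0x5924 = 0x10BF6 → wrap carry → 0x0BF7
  0x0BF7 + 0x7FB1 = 0x08BA8
  0x8BA8 + 0x2C14 = 0x0B7BC
  0xB7BC + 0x7D84 = 0x13540 → wrap carry → 0x3541
  0x3541 + 0xFFDB = 0x1351C → wrap carry → 0x351D
One's-complement sum = 0x351D.
Checksum = ~0x351D & 0xFFFF = 0xCAE2.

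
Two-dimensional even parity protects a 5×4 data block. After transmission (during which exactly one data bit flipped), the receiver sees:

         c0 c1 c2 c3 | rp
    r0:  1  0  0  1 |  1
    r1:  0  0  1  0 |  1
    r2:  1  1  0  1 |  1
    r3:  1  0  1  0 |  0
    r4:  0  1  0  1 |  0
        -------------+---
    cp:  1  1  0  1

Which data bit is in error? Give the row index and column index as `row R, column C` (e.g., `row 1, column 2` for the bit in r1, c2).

Recompute each row's even parity and compare to rp:
  r0: data parity 0, sent rp 1 → mismatch
  r1: data parity 1, sent rp 1 → ok
  r2: data parity 1, sent rp 1 → ok
  r3: data parity 0, sent rp 0 → ok
  r4: data parity 0, sent rp 0 → ok
Recompute each column's even parity and compare to cp:
  c0: data parity 1, sent cp 1 → ok
  c1: data parity 0, sent cp 1 → mismatch
  c2: data parity 0, sent cp 0 → ok
  c3: data parity 1, sent cp 1 → ok
Exactly one row (r0) and one column (c1) fail → the flipped bit is at their intersection.

row 0, column 1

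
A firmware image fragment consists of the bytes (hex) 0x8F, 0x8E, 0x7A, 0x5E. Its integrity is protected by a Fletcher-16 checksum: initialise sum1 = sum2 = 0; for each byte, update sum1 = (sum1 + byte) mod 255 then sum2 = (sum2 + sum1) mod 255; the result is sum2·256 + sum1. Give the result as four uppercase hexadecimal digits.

Running sums (mod 255):
  after byte 0 (0x8F): sum1=143, sum2=143
  after byte 1 (0x8E): sum1=30, sum2=173
  after byte 2 (0x7A): sum1=152, sum2=70
  after byte 3 (0x5E): sum1=246, sum2=61
Checksum = sum2·256 + sum1 = 61·256 + 246 = 15862 = 0x3DF6.

3DF6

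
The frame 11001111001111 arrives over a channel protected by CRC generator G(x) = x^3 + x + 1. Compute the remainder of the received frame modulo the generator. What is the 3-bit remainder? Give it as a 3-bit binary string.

Modulo-2 division of 11001111001111 by 1011:
  pos 0: 1100 XOR 1011 = 0111
  pos 1: 1111 XOR 1011 = 0100
  pos 2: 1001 XOR 1011 = 0010
  pos 4: 1011 XOR 1011 = 0000
  pos 10: 1111 XOR 1011 = 0100
Remainder = 100 (nonzero — an error is detected).

100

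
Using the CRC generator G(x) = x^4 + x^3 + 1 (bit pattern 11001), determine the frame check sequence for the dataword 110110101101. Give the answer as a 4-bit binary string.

0111

Append 4 zeros: 1101101011010000. Divide by 11001 (XOR where the leading bit is 1):
  pos 0: 11011 XOR 11001 = 00010
  pos 3: 10010 XOR 11001 = 01011
  pos 4: 10111 XOR 11001 = 01110
  pos 5: 11101 XOR 11001 = 00100
  pos 7: 10001 XOR 11001 = 01000
  pos 8: 10000 XOR 11001 = 01001
  pos 9: 10010 XOR 11001 = 01011
  pos 10: 10110 XOR 11001 = 01111
  pos 11: 11110 XOR 11001 = 00111
Remainder (last 4 bits) = 0111. This is the CRC / FCS.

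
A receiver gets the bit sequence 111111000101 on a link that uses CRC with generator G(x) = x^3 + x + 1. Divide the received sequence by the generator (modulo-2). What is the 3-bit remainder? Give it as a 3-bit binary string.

Modulo-2 division of 111111000101 by 1011:
  pos 0: 1111 XOR 1011 = 0100
  pos 1: 1001 XOR 1011 = 0010
  pos 3: 1010 XOR 1011 = 0001
  pos 6: 1001 XOR 1011 = 0010
  pos 8: 1001 XOR 1011 = 0010
Remainder = 010 (nonzero — an error is detected).

010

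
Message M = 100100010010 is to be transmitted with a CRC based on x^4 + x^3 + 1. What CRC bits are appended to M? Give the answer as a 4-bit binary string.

0111

Append 4 zeros: 1001000100100000. Divide by 11001 (XOR where the leading bit is 1):
  pos 0: 10010 XOR 11001 = 01011
  pos 1: 10110 XOR 11001 = 01111
  pos 2: 11110 XOR 11001 = 00111
  pos 4: 11110 XOR 11001 = 00111
  pos 6: 11101 XOR 11001 = 00100
  pos 8: 10000 XOR 11001 = 01001
  pos 9: 10010 XOR 11001 = 01011
  pos 10: 10110 XOR 11001 = 01111
  pos 11: 11110 XOR 11001 = 00111
Remainder (last 4 bits) = 0111. This is the CRC / FCS.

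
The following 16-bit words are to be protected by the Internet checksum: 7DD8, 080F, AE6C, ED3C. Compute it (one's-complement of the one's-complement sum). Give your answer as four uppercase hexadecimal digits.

One's-complement addition (fold any carry out of bit 15 back into bit 0):
  0x7DD8 + 0x080F = 0x085E7
  0x85E7 + 0xAE6C = 0x13453 → wrap carry → 0x3454
  0x3454 + 0xED3C = 0x12190 → wrap carry → 0x2191
One's-complement sum = 0x2191.
Checksum = ~0x2191 & 0xFFFF = 0xDE6E.

DE6E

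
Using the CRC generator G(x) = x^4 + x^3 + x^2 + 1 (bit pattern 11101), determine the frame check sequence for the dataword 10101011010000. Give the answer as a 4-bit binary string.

0011

Append 4 zeros: 101010110100000000. Divide by 11101 (XOR where the leading bit is 1):
  pos 0: 10101 XOR 11101 = 01000
  pos 1: 10000 XOR 11101 = 01101
  pos 2: 11011 XOR 11101 = 00110
  pos 4: 11010 XOR 11101 = 00111
  pos 6: 11110 XOR 11101 = 00011
  pos 9: 11000 XOR 11101 = 00101
  pos 11: 10100 XOR 11101 = 01001
  pos 12: 10010 XOR 11101 = 01111
  pos 13: 11110 XOR 11101 = 00011
Remainder (last 4 bits) = 0011. This is the CRC / FCS.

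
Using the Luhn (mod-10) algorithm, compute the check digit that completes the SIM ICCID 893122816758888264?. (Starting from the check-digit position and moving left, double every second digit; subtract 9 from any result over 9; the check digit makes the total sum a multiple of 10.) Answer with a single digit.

Partial digits right→left: 4 6 2 8 8 8 8 5 7 6 1 8 2 2 1 3 9 8
Double every second digit counting from the check-digit position (so the 1st, 3rd, 5th, ... of the partial from the right).
  doubled (with −9 where >9): 8 4 7 7 5 2 4 2 9 → sum 48
  kept as-is: 6 8 8 5 6 8 2 3 8 → sum 54
Total = 48 + 54 = 102.
Check digit = (10 − (102 mod 10)) mod 10 = 8.

8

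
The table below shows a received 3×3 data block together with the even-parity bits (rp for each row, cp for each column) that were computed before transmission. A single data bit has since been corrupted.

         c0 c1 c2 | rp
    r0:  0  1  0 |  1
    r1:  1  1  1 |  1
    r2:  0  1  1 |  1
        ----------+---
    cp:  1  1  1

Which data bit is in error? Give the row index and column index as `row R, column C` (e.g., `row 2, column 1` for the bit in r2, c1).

row 2, column 2

Recompute each row's even parity and compare to rp:
  r0: data parity 1, sent rp 1 → ok
  r1: data parity 1, sent rp 1 → ok
  r2: data parity 0, sent rp 1 → mismatch
Recompute each column's even parity and compare to cp:
  c0: data parity 1, sent cp 1 → ok
  c1: data parity 1, sent cp 1 → ok
  c2: data parity 0, sent cp 1 → mismatch
Exactly one row (r2) and one column (c2) fail → the flipped bit is at their intersection.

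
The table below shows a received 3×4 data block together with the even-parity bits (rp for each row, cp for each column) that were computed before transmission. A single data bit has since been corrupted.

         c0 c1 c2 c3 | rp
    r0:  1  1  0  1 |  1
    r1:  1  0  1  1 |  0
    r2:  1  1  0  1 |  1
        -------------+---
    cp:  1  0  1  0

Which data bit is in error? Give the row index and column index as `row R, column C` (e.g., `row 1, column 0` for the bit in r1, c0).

row 1, column 3

Recompute each row's even parity and compare to rp:
  r0: data parity 1, sent rp 1 → ok
  r1: data parity 1, sent rp 0 → mismatch
  r2: data parity 1, sent rp 1 → ok
Recompute each column's even parity and compare to cp:
  c0: data parity 1, sent cp 1 → ok
  c1: data parity 0, sent cp 0 → ok
  c2: data parity 1, sent cp 1 → ok
  c3: data parity 1, sent cp 0 → mismatch
Exactly one row (r1) and one column (c3) fail → the flipped bit is at their intersection.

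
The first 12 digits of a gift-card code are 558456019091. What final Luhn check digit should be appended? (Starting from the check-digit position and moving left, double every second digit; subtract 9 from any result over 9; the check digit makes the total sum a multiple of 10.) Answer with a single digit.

Partial digits right→left: 1 9 0 9 1 0 6 5 4 8 5 5
Double every second digit counting from the check-digit position (so the 1st, 3rd, 5th, ... of the partial from the right).
  doubled (with −9 where >9): 2 0 2 3 8 1 → sum 16
  kept as-is: 9 9 0 5 8 5 → sum 36
Total = 16 + 36 = 52.
Check digit = (10 − (52 mod 10)) mod 10 = 8.

8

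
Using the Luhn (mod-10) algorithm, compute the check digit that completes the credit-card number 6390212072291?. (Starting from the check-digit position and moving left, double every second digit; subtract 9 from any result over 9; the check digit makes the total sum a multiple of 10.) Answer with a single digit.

4

Partial digits right→left: 1 9 2 2 7 0 2 1 2 0 9 3 6
Double every second digit counting from the check-digit position (so the 1st, 3rd, 5th, ... of the partial from the right).
  doubled (with −9 where >9): 2 4 5 4 4 9 3 → sum 31
  kept as-is: 9 2 0 1 0 3 → sum 15
Total = 31 + 15 = 46.
Check digit = (10 − (46 mod 10)) mod 10 = 4.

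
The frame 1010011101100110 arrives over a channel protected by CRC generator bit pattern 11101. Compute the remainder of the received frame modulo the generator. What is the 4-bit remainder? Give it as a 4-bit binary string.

Modulo-2 division of 1010011101100110 by 11101:
  pos 0: 10100 XOR 11101 = 01001
  pos 1: 10011 XOR 11101 = 01110
  pos 2: 11101 XOR 11101 = 00000
  pos 7: 10110 XOR 11101 = 01011
  pos 8: 10110 XOR 11101 = 01011
  pos 9: 10111 XOR 11101 = 01010
  pos 10: 10101 XOR 11101 = 01000
  pos 11: 10000 XOR 11101 = 01101
Remainder = 1101 (nonzero — an error is detected).

1101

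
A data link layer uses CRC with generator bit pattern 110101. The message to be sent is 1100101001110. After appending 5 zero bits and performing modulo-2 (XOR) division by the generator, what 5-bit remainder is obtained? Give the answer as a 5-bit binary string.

Append 5 zeros: 110010100111000000. Divide by 110101 (XOR where the leading bit is 1):
  pos 0: 110010 XOR 110101 = 000111
  pos 3: 111100 XOR 110101 = 001001
  pos 5: 100111 XOR 110101 = 010010
  pos 6: 100101 XOR 110101 = 010000
  pos 7: 100000 XOR 110101 = 010101
  pos 8: 101010 XOR 110101 = 011111
  pos 9: 111110 XOR 110101 = 001011
  pos 11: 101100 XOR 110101 = 011001
  pos 12: 110010 XOR 110101 = 000111
Remainder (last 5 bits) = 00111. This is the CRC / FCS.

00111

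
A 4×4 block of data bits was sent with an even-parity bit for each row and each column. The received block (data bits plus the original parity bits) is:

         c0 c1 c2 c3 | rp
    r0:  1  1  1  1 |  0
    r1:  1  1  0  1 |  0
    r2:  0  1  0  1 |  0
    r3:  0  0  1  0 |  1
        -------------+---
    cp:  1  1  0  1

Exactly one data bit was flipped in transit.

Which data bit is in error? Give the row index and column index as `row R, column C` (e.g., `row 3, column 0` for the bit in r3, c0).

row 1, column 0

Recompute each row's even parity and compare to rp:
  r0: data parity 0, sent rp 0 → ok
  r1: data parity 1, sent rp 0 → mismatch
  r2: data parity 0, sent rp 0 → ok
  r3: data parity 1, sent rp 1 → ok
Recompute each column's even parity and compare to cp:
  c0: data parity 0, sent cp 1 → mismatch
  c1: data parity 1, sent cp 1 → ok
  c2: data parity 0, sent cp 0 → ok
  c3: data parity 1, sent cp 1 → ok
Exactly one row (r1) and one column (c0) fail → the flipped bit is at their intersection.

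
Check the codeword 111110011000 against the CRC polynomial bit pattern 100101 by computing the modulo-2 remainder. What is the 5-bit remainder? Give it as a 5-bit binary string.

Modulo-2 division of 111110011000 by 100101:
  pos 0: 111110 XOR 100101 = 011011
  pos 1: 110110 XOR 100101 = 010011
  pos 2: 100111 XOR 100101 = 000010
  pos 6: 101000 XOR 100101 = 001101
Remainder = 01101 (nonzero — an error is detected).

01101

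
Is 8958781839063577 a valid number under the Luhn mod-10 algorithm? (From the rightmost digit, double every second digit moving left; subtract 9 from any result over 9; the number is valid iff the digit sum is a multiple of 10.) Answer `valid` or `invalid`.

From the right, keep odd positions and double even positions (subtract 9 from any doubled value over 9):
  doubled (positions 2,4,...): 5 6 0 6 2 5 1 7 → sum 32
  kept (positions 1,3,...): 7 5 6 9 8 8 8 9 → sum 60
Total = 92.
92 mod 10 = 2, so the number is invalid.

invalid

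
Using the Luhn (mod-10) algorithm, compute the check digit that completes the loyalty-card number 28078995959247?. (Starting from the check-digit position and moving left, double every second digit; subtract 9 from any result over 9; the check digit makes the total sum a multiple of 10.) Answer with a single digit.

7

Partial digits right→left: 7 4 2 9 5 9 5 9 9 8 7 0 8 2
Double every second digit counting from the check-digit position (so the 1st, 3rd, 5th, ... of the partial from the right).
  doubled (with −9 where >9): 5 4 1 1 9 5 7 → sum 32
  kept as-is: 4 9 9 9 8 0 2 → sum 41
Total = 32 + 41 = 73.
Check digit = (10 − (73 mod 10)) mod 10 = 7.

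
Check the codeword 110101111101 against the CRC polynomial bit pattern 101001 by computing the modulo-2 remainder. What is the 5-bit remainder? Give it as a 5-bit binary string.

Modulo-2 division of 110101111101 by 101001:
  pos 0: 110101 XOR 101001 = 011100
  pos 1: 111001 XOR 101001 = 010000
  pos 2: 100001 XOR 101001 = 001000
  pos 4: 100011 XOR 101001 = 001010
  pos 6: 101001 XOR 101001 = 000000
Remainder = 00000 (zero — the frame passes the CRC check).

00000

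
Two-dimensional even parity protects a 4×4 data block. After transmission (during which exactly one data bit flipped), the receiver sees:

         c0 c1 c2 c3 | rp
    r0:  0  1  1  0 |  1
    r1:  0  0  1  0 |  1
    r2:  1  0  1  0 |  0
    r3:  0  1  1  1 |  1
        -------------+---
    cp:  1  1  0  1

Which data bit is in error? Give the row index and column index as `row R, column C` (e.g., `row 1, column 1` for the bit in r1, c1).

Recompute each row's even parity and compare to rp:
  r0: data parity 0, sent rp 1 → mismatch
  r1: data parity 1, sent rp 1 → ok
  r2: data parity 0, sent rp 0 → ok
  r3: data parity 1, sent rp 1 → ok
Recompute each column's even parity and compare to cp:
  c0: data parity 1, sent cp 1 → ok
  c1: data parity 0, sent cp 1 → mismatch
  c2: data parity 0, sent cp 0 → ok
  c3: data parity 1, sent cp 1 → ok
Exactly one row (r0) and one column (c1) fail → the flipped bit is at their intersection.

row 0, column 1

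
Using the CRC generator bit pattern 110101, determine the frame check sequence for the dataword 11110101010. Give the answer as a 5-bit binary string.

00100

Append 5 zeros: 1111010101000000. Divide by 110101 (XOR where the leading bit is 1):
  pos 0: 111101 XOR 110101 = 001000
  pos 2: 100001 XOR 110101 = 010100
  pos 3: 101000 XOR 110101 = 011101
  pos 4: 111011 XOR 110101 = 001110
  pos 6: 111000 XOR 110101 = 001101
  pos 8: 110100 XOR 110101 = 000001
Remainder (last 5 bits) = 00100. This is the CRC / FCS.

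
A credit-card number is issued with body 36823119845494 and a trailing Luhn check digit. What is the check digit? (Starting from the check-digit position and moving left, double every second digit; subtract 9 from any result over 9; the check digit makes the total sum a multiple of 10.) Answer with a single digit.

1

Partial digits right→left: 4 9 4 5 4 8 9 1 1 3 2 8 6 3
Double every second digit counting from the check-digit position (so the 1st, 3rd, 5th, ... of the partial from the right).
  doubled (with −9 where >9): 8 8 8 9 2 4 3 → sum 42
  kept as-is: 9 5 8 1 3 8 3 → sum 37
Total = 42 + 37 = 79.
Check digit = (10 − (79 mod 10)) mod 10 = 1.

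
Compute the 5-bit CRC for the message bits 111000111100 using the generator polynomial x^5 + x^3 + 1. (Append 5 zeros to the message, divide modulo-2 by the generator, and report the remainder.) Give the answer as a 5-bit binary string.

10000

Append 5 zeros: 11100011110000000. Divide by 101001 (XOR where the leading bit is 1):
  pos 0: 111000 XOR 101001 = 010001
  pos 1: 100011 XOR 101001 = 001010
  pos 3: 101011 XOR 101001 = 000010
  pos 7: 101000 XOR 101001 = 000001
Remainder (last 5 bits) = 10000. This is the CRC / FCS.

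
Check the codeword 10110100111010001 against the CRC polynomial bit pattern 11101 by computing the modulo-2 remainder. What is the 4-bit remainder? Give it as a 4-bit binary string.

0111

Modulo-2 division of 10110100111010001 by 11101:
  pos 0: 10110 XOR 11101 = 01011
  pos 1: 10111 XOR 11101 = 01010
  pos 2: 10100 XOR 11101 = 01001
  pos 3: 10010 XOR 11101 = 01111
  pos 4: 11111 XOR 11101 = 00010
  pos 7: 10110 XOR 11101 = 01011
  pos 8: 10111 XOR 11101 = 01010
  pos 9: 10100 XOR 11101 = 01001
  pos 10: 10010 XOR 11101 = 01111
  pos 11: 11110 XOR 11101 = 00011
Remainder = 0111 (nonzero — an error is detected).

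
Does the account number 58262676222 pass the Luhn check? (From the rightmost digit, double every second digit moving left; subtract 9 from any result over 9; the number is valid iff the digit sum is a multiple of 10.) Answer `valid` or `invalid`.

valid

From the right, keep odd positions and double even positions (subtract 9 from any doubled value over 9):
  doubled (positions 2,4,...): 4 3 3 3 7 → sum 20
  kept (positions 1,3,...): 2 2 7 2 2 5 → sum 20
Total = 40.
40 mod 10 = 0, so the number is valid.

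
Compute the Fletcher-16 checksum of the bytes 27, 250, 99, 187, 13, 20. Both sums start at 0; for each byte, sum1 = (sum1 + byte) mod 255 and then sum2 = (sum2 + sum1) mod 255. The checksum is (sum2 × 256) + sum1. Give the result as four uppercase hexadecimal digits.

7856

Running sums (mod 255):
  after byte 0 (27): sum1=27, sum2=27
  after byte 1 (250): sum1=22, sum2=49
  after byte 2 (99): sum1=121, sum2=170
  after byte 3 (187): sum1=53, sum2=223
  after byte 4 (13): sum1=66, sum2=34
  after byte 5 (20): sum1=86, sum2=120
Checksum = sum2·256 + sum1 = 120·256 + 86 = 30806 = 0x7856.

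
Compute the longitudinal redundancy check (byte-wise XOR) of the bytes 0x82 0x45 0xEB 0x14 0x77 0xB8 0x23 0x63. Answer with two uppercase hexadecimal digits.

XOR the bytes together:
  start with 0x82
  0x82 ⊕ 0x45 = 0xC7
  0xC7 ⊕ 0xEB = 0x2C
  0x2C ⊕ 0x14 = 0x38
  0x38 ⊕ 0x77 = 0x4F
  0x4F ⊕ 0xB8 = 0xF7
  0xF7 ⊕ 0x23 = 0xD4
  0xD4 ⊕ 0x63 = 0xB7

B7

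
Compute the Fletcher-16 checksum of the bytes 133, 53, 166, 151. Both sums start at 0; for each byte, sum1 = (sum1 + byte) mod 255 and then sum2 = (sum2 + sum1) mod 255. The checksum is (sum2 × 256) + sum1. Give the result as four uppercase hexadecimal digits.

9AF8

Running sums (mod 255):
  after byte 0 (133): sum1=133, sum2=133
  after byte 1 (53): sum1=186, sum2=64
  after byte 2 (166): sum1=97, sum2=161
  after byte 3 (151): sum1=248, sum2=154
Checksum = sum2·256 + sum1 = 154·256 + 248 = 39672 = 0x9AF8.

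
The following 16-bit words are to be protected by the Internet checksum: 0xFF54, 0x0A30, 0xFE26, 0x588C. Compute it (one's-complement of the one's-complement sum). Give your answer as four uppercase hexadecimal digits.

9FC7

One's-complement addition (fold any carry out of bit 15 back into bit 0):
  0xFF54 + 0x0A30 = 0x10984 → wrap carry → 0x0985
  0x0985 + 0xFE26 = 0x107AB → wrap carry → 0x07AC
  0x07AC + 0x588C = 0x06038
One's-complement sum = 0x6038.
Checksum = ~0x6038 & 0xFFFF = 0x9FC7.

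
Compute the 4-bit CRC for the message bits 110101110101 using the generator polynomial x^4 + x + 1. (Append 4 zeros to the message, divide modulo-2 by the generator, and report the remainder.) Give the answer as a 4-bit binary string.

0000

Append 4 zeros: 1101011101010000. Divide by 10011 (XOR where the leading bit is 1):
  pos 0: 11010 XOR 10011 = 01001
  pos 1: 10011 XOR 10011 = 00000
  pos 6: 11010 XOR 10011 = 01001
  pos 7: 10011 XOR 10011 = 00000
Remainder (last 4 bits) = 0000. This is the CRC / FCS.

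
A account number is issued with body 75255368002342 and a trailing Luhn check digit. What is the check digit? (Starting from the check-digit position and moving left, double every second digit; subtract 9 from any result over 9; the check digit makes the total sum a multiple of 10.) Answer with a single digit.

Partial digits right→left: 2 4 3 2 0 0 8 6 3 5 5 2 5 7
Double every second digit counting from the check-digit position (so the 1st, 3rd, 5th, ... of the partial from the right).
  doubled (with −9 where >9): 4 6 0 7 6 1 1 → sum 25
  kept as-is: 4 2 0 6 5 2 7 → sum 26
Total = 25 + 26 = 51.
Check digit = (10 − (51 mod 10)) mod 10 = 9.

9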